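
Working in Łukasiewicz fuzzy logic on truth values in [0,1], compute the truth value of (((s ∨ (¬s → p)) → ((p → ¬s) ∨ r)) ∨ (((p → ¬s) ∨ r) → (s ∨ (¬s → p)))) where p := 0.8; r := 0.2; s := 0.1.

¬s: Łukasiewicz ¬ gives 1 − 0.1 = 0.9
(¬s → p): min(1, 1 − 0.9 + 0.8) = 0.9
(s ∨ (¬s → p)) = max(0.1, 0.9) = 0.9
¬s: Łukasiewicz ¬ gives 1 − 0.1 = 0.9
(p → ¬s): min(1, 1 − 0.8 + 0.9) = 1
((p → ¬s) ∨ r) = max(1, 0.2) = 1
((s ∨ (¬s → p)) → ((p → ¬s) ∨ r)): min(1, 1 − 0.9 + 1) = 1
¬s: Łukasiewicz ¬ gives 1 − 0.1 = 0.9
(p → ¬s): min(1, 1 − 0.8 + 0.9) = 1
((p → ¬s) ∨ r) = max(1, 0.2) = 1
¬s: Łukasiewicz ¬ gives 1 − 0.1 = 0.9
(¬s → p): min(1, 1 − 0.9 + 0.8) = 0.9
(s ∨ (¬s → p)) = max(0.1, 0.9) = 0.9
(((p → ¬s) ∨ r) → (s ∨ (¬s → p))): min(1, 1 − 1 + 0.9) = 0.9
(((s ∨ (¬s → p)) → ((p → ¬s) ∨ r)) ∨ (((p → ¬s) ∨ r) → (s ∨ (¬s → p)))) = max(1, 0.9) = 1

1.00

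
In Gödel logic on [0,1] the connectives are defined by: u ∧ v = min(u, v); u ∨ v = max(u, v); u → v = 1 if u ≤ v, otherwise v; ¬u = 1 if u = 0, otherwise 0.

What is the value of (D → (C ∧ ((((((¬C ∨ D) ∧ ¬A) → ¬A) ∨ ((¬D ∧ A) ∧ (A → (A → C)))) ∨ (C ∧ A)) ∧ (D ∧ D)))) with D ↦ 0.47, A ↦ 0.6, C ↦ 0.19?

¬C: Gödel ¬ of 0.19 = 0 (operand ≠ 0)
(¬C ∨ D) = max(0, 0.47) = 0.47
¬A: Gödel ¬ of 0.6 = 0 (operand ≠ 0)
((¬C ∨ D) ∧ ¬A) = min(0.47, 0) = 0
¬A: Gödel ¬ of 0.6 = 0 (operand ≠ 0)
(((¬C ∨ D) ∧ ¬A) → ¬A): 0 ≤ 0, so result = 1
¬D: Gödel ¬ of 0.47 = 0 (operand ≠ 0)
(¬D ∧ A) = min(0, 0.6) = 0
(A → C): 0.6 > 0.19, so result = 0.19
(A → (A → C)): 0.6 > 0.19, so result = 0.19
((¬D ∧ A) ∧ (A → (A → C))) = min(0, 0.19) = 0
((((¬C ∨ D) ∧ ¬A) → ¬A) ∨ ((¬D ∧ A) ∧ (A → (A → C)))) = max(1, 0) = 1
(C ∧ A) = min(0.19, 0.6) = 0.19
(((((¬C ∨ D) ∧ ¬A) → ¬A) ∨ ((¬D ∧ A) ∧ (A → (A → C)))) ∨ (C ∧ A)) = max(1, 0.19) = 1
(D ∧ D) = min(0.47, 0.47) = 0.47
((((((¬C ∨ D) ∧ ¬A) → ¬A) ∨ ((¬D ∧ A) ∧ (A → (A → C)))) ∨ (C ∧ A)) ∧ (D ∧ D)) = min(1, 0.47) = 0.47
(C ∧ ((((((¬C ∨ D) ∧ ¬A) → ¬A) ∨ ((¬D ∧ A) ∧ (A → (A → C)))) ∨ (C ∧ A)) ∧ (D ∧ D))) = min(0.19, 0.47) = 0.19
(D → (C ∧ ((((((¬C ∨ D) ∧ ¬A) → ¬A) ∨ ((¬D ∧ A) ∧ (A → (A → C)))) ∨ (C ∧ A)) ∧ (D ∧ D)))): 0.47 > 0.19, so result = 0.19

0.19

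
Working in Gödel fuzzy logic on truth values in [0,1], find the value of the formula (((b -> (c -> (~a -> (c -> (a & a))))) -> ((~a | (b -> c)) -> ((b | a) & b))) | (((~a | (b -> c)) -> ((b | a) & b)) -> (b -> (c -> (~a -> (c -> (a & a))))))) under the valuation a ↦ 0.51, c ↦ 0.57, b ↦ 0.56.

~a: Gödel ¬ of 0.51 = 0 (operand ≠ 0)
(a & a) = min(0.51, 0.51) = 0.51
(c -> (a & a)): 0.57 > 0.51, so result = 0.51
(~a -> (c -> (a & a))): 0 ≤ 0.51, so result = 1
(c -> (~a -> (c -> (a & a)))): 0.57 ≤ 1, so result = 1
(b -> (c -> (~a -> (c -> (a & a))))): 0.56 ≤ 1, so result = 1
~a: Gödel ¬ of 0.51 = 0 (operand ≠ 0)
(b -> c): 0.56 ≤ 0.57, so result = 1
(~a | (b -> c)) = max(0, 1) = 1
(b | a) = max(0.56, 0.51) = 0.56
((b | a) & b) = min(0.56, 0.56) = 0.56
((~a | (b -> c)) -> ((b | a) & b)): 1 > 0.56, so result = 0.56
((b -> (c -> (~a -> (c -> (a & a))))) -> ((~a | (b -> c)) -> ((b | a) & b))): 1 > 0.56, so result = 0.56
~a: Gödel ¬ of 0.51 = 0 (operand ≠ 0)
(b -> c): 0.56 ≤ 0.57, so result = 1
(~a | (b -> c)) = max(0, 1) = 1
(b | a) = max(0.56, 0.51) = 0.56
((b | a) & b) = min(0.56, 0.56) = 0.56
((~a | (b -> c)) -> ((b | a) & b)): 1 > 0.56, so result = 0.56
~a: Gödel ¬ of 0.51 = 0 (operand ≠ 0)
(a & a) = min(0.51, 0.51) = 0.51
(c -> (a & a)): 0.57 > 0.51, so result = 0.51
(~a -> (c -> (a & a))): 0 ≤ 0.51, so result = 1
(c -> (~a -> (c -> (a & a)))): 0.57 ≤ 1, so result = 1
(b -> (c -> (~a -> (c -> (a & a))))): 0.56 ≤ 1, so result = 1
(((~a | (b -> c)) -> ((b | a) & b)) -> (b -> (c -> (~a -> (c -> (a & a)))))): 0.56 ≤ 1, so result = 1
(((b -> (c -> (~a -> (c -> (a & a))))) -> ((~a | (b -> c)) -> ((b | a) & b))) | (((~a | (b -> c)) -> ((b | a) & b)) -> (b -> (c -> (~a -> (c -> (a & a))))))) = max(0.56, 1) = 1

1.00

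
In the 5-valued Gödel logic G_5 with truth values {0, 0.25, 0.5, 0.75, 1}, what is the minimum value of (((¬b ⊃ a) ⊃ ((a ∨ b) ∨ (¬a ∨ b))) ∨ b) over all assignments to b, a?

0.25

The minimum is attained at b = 0.25, a = 0.25:
  ¬b: Gödel ¬ of 0.25 = 0 (operand ≠ 0)
  (¬b ⊃ a): 0 ≤ 0.25, so result = 1
  (a ∨ b) = max(0.25, 0.25) = 0.25
  ¬a: Gödel ¬ of 0.25 = 0 (operand ≠ 0)
  (¬a ∨ b) = max(0, 0.25) = 0.25
  ((a ∨ b) ∨ (¬a ∨ b)) = max(0.25, 0.25) = 0.25
  ((¬b ⊃ a) ⊃ ((a ∨ b) ∨ (¬a ∨ b))): 1 > 0.25, so result = 0.25
  (((¬b ⊃ a) ⊃ ((a ∨ b) ∨ (¬a ∨ b))) ∨ b) = max(0.25, 0.25) = 0.25
Checking all 25 assignments confirms none give a value below 0.25.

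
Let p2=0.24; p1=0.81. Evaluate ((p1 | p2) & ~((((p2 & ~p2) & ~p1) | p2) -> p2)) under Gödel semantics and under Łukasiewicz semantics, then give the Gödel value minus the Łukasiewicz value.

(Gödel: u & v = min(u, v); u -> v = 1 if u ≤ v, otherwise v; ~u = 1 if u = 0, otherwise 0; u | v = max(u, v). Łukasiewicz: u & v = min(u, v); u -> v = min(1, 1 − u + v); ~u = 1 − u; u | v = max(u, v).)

0.00

Gödel evaluation:
  (p1 | p2) = max(0.81, 0.24) = 0.81
  ~p2: Gödel ¬ of 0.24 = 0 (operand ≠ 0)
  (p2 & ~p2) = min(0.24, 0) = 0
  ~p1: Gödel ¬ of 0.81 = 0 (operand ≠ 0)
  ((p2 & ~p2) & ~p1) = min(0, 0) = 0
  (((p2 & ~p2) & ~p1) | p2) = max(0, 0.24) = 0.24
  ((((p2 & ~p2) & ~p1) | p2) -> p2): 0.24 ≤ 0.24, so result = 1
  ~((((p2 & ~p2) & ~p1) | p2) -> p2): Gödel ¬ of 1 = 0 (operand ≠ 0)
  ((p1 | p2) & ~((((p2 & ~p2) & ~p1) | p2) -> p2)) = min(0.81, 0) = 0
  Gödel value = 0
Łukasiewicz evaluation:
  (p1 | p2) = max(0.81, 0.24) = 0.81
  ~p2: Łukasiewicz ¬ gives 1 − 0.24 = 0.76
  (p2 & ~p2) = min(0.24, 0.76) = 0.24
  ~p1: Łukasiewicz ¬ gives 1 − 0.81 = 0.19
  ((p2 & ~p2) & ~p1) = min(0.24, 0.19) = 0.19
  (((p2 & ~p2) & ~p1) | p2) = max(0.19, 0.24) = 0.24
  ((((p2 & ~p2) & ~p1) | p2) -> p2): min(1, 1 − 0.24 + 0.24) = 1
  ~((((p2 & ~p2) & ~p1) | p2) -> p2): Łukasiewicz ¬ gives 1 − 1 = 0
  ((p1 | p2) & ~((((p2 & ~p2) & ~p1) | p2) -> p2)) = min(0.81, 0) = 0
  Łukasiewicz value = 0
Difference: 0 − 0 = 0.00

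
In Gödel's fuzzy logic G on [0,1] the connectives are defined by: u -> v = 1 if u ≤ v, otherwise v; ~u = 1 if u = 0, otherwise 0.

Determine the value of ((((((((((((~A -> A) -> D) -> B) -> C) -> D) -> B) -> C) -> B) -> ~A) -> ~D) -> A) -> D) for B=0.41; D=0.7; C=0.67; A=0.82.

~A: Gödel ¬ of 0.82 = 0 (operand ≠ 0)
(~A -> A): 0 ≤ 0.82, so result = 1
((~A -> A) -> D): 1 > 0.7, so result = 0.7
(((~A -> A) -> D) -> B): 0.7 > 0.41, so result = 0.41
((((~A -> A) -> D) -> B) -> C): 0.41 ≤ 0.67, so result = 1
(((((~A -> A) -> D) -> B) -> C) -> D): 1 > 0.7, so result = 0.7
((((((~A -> A) -> D) -> B) -> C) -> D) -> B): 0.7 > 0.41, so result = 0.41
(((((((~A -> A) -> D) -> B) -> C) -> D) -> B) -> C): 0.41 ≤ 0.67, so result = 1
((((((((~A -> A) -> D) -> B) -> C) -> D) -> B) -> C) -> B): 1 > 0.41, so result = 0.41
~A: Gödel ¬ of 0.82 = 0 (operand ≠ 0)
(((((((((~A -> A) -> D) -> B) -> C) -> D) -> B) -> C) -> B) -> ~A): 0.41 > 0, so result = 0
~D: Gödel ¬ of 0.7 = 0 (operand ≠ 0)
((((((((((~A -> A) -> D) -> B) -> C) -> D) -> B) -> C) -> B) -> ~A) -> ~D): 0 ≤ 0, so result = 1
(((((((((((~A -> A) -> D) -> B) -> C) -> D) -> B) -> C) -> B) -> ~A) -> ~D) -> A): 1 > 0.82, so result = 0.82
((((((((((((~A -> A) -> D) -> B) -> C) -> D) -> B) -> C) -> B) -> ~A) -> ~D) -> A) -> D): 0.82 > 0.7, so result = 0.7

0.70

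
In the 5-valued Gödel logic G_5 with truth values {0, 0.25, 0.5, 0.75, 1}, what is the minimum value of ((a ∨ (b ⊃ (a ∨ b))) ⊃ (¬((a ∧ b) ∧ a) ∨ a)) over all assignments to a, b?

0.25

The minimum is attained at a = 0.25, b = 0.25:
  (a ∨ b) = max(0.25, 0.25) = 0.25
  (b ⊃ (a ∨ b)): 0.25 ≤ 0.25, so result = 1
  (a ∨ (b ⊃ (a ∨ b))) = max(0.25, 1) = 1
  (a ∧ b) = min(0.25, 0.25) = 0.25
  ((a ∧ b) ∧ a) = min(0.25, 0.25) = 0.25
  ¬((a ∧ b) ∧ a): Gödel ¬ of 0.25 = 0 (operand ≠ 0)
  (¬((a ∧ b) ∧ a) ∨ a) = max(0, 0.25) = 0.25
  ((a ∨ (b ⊃ (a ∨ b))) ⊃ (¬((a ∧ b) ∧ a) ∨ a)): 1 > 0.25, so result = 0.25
Checking all 25 assignments confirms none give a value below 0.25.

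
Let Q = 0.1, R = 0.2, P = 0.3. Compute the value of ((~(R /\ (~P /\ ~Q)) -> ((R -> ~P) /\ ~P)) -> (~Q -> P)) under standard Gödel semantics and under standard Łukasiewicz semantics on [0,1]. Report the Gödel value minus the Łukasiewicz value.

0.50

Gödel evaluation:
  ~P: Gödel ¬ of 0.3 = 0 (operand ≠ 0)
  ~Q: Gödel ¬ of 0.1 = 0 (operand ≠ 0)
  (~P /\ ~Q) = min(0, 0) = 0
  (R /\ (~P /\ ~Q)) = min(0.2, 0) = 0
  ~(R /\ (~P /\ ~Q)): Gödel ¬ of 0 = 1 (operand is 0)
  ~P: Gödel ¬ of 0.3 = 0 (operand ≠ 0)
  (R -> ~P): 0.2 > 0, so result = 0
  ~P: Gödel ¬ of 0.3 = 0 (operand ≠ 0)
  ((R -> ~P) /\ ~P) = min(0, 0) = 0
  (~(R /\ (~P /\ ~Q)) -> ((R -> ~P) /\ ~P)): 1 > 0, so result = 0
  ~Q: Gödel ¬ of 0.1 = 0 (operand ≠ 0)
  (~Q -> P): 0 ≤ 0.3, so result = 1
  ((~(R /\ (~P /\ ~Q)) -> ((R -> ~P) /\ ~P)) -> (~Q -> P)): 0 ≤ 1, so result = 1
  Gödel value = 1
Łukasiewicz evaluation:
  ~P: Łukasiewicz ¬ gives 1 − 0.3 = 0.7
  ~Q: Łukasiewicz ¬ gives 1 − 0.1 = 0.9
  (~P /\ ~Q) = min(0.7, 0.9) = 0.7
  (R /\ (~P /\ ~Q)) = min(0.2, 0.7) = 0.2
  ~(R /\ (~P /\ ~Q)): Łukasiewicz ¬ gives 1 − 0.2 = 0.8
  ~P: Łukasiewicz ¬ gives 1 − 0.3 = 0.7
  (R -> ~P): min(1, 1 − 0.2 + 0.7) = 1
  ~P: Łukasiewicz ¬ gives 1 − 0.3 = 0.7
  ((R -> ~P) /\ ~P) = min(1, 0.7) = 0.7
  (~(R /\ (~P /\ ~Q)) -> ((R -> ~P) /\ ~P)): min(1, 1 − 0.8 + 0.7) = 0.9
  ~Q: Łukasiewicz ¬ gives 1 − 0.1 = 0.9
  (~Q -> P): min(1, 1 − 0.9 + 0.3) = 0.4
  ((~(R /\ (~P /\ ~Q)) -> ((R -> ~P) /\ ~P)) -> (~Q -> P)): min(1, 1 − 0.9 + 0.4) = 0.5
  Łukasiewicz value = 0.5
Difference: 1 − 0.5 = 0.50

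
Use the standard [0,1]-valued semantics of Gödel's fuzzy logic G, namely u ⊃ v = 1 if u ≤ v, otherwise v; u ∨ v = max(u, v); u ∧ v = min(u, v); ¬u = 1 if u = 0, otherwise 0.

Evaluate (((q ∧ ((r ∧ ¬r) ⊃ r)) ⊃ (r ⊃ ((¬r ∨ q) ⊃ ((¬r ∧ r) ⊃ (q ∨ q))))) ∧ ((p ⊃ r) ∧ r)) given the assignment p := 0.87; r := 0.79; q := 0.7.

¬r: Gödel ¬ of 0.79 = 0 (operand ≠ 0)
(r ∧ ¬r) = min(0.79, 0) = 0
((r ∧ ¬r) ⊃ r): 0 ≤ 0.79, so result = 1
(q ∧ ((r ∧ ¬r) ⊃ r)) = min(0.7, 1) = 0.7
¬r: Gödel ¬ of 0.79 = 0 (operand ≠ 0)
(¬r ∨ q) = max(0, 0.7) = 0.7
¬r: Gödel ¬ of 0.79 = 0 (operand ≠ 0)
(¬r ∧ r) = min(0, 0.79) = 0
(q ∨ q) = max(0.7, 0.7) = 0.7
((¬r ∧ r) ⊃ (q ∨ q)): 0 ≤ 0.7, so result = 1
((¬r ∨ q) ⊃ ((¬r ∧ r) ⊃ (q ∨ q))): 0.7 ≤ 1, so result = 1
(r ⊃ ((¬r ∨ q) ⊃ ((¬r ∧ r) ⊃ (q ∨ q)))): 0.79 ≤ 1, so result = 1
((q ∧ ((r ∧ ¬r) ⊃ r)) ⊃ (r ⊃ ((¬r ∨ q) ⊃ ((¬r ∧ r) ⊃ (q ∨ q))))): 0.7 ≤ 1, so result = 1
(p ⊃ r): 0.87 > 0.79, so result = 0.79
((p ⊃ r) ∧ r) = min(0.79, 0.79) = 0.79
(((q ∧ ((r ∧ ¬r) ⊃ r)) ⊃ (r ⊃ ((¬r ∨ q) ⊃ ((¬r ∧ r) ⊃ (q ∨ q))))) ∧ ((p ⊃ r) ∧ r)) = min(1, 0.79) = 0.79

0.79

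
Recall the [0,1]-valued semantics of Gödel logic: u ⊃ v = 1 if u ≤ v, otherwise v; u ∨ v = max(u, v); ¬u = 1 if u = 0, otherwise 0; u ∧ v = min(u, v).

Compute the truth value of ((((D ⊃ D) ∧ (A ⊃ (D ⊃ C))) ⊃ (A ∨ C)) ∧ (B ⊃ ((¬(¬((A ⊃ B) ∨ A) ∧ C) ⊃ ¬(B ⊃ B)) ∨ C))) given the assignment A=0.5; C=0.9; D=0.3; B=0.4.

0.90

(D ⊃ D): 0.3 ≤ 0.3, so result = 1
(D ⊃ C): 0.3 ≤ 0.9, so result = 1
(A ⊃ (D ⊃ C)): 0.5 ≤ 1, so result = 1
((D ⊃ D) ∧ (A ⊃ (D ⊃ C))) = min(1, 1) = 1
(A ∨ C) = max(0.5, 0.9) = 0.9
(((D ⊃ D) ∧ (A ⊃ (D ⊃ C))) ⊃ (A ∨ C)): 1 > 0.9, so result = 0.9
(A ⊃ B): 0.5 > 0.4, so result = 0.4
((A ⊃ B) ∨ A) = max(0.4, 0.5) = 0.5
¬((A ⊃ B) ∨ A): Gödel ¬ of 0.5 = 0 (operand ≠ 0)
(¬((A ⊃ B) ∨ A) ∧ C) = min(0, 0.9) = 0
¬(¬((A ⊃ B) ∨ A) ∧ C): Gödel ¬ of 0 = 1 (operand is 0)
(B ⊃ B): 0.4 ≤ 0.4, so result = 1
¬(B ⊃ B): Gödel ¬ of 1 = 0 (operand ≠ 0)
(¬(¬((A ⊃ B) ∨ A) ∧ C) ⊃ ¬(B ⊃ B)): 1 > 0, so result = 0
((¬(¬((A ⊃ B) ∨ A) ∧ C) ⊃ ¬(B ⊃ B)) ∨ C) = max(0, 0.9) = 0.9
(B ⊃ ((¬(¬((A ⊃ B) ∨ A) ∧ C) ⊃ ¬(B ⊃ B)) ∨ C)): 0.4 ≤ 0.9, so result = 1
((((D ⊃ D) ∧ (A ⊃ (D ⊃ C))) ⊃ (A ∨ C)) ∧ (B ⊃ ((¬(¬((A ⊃ B) ∨ A) ∧ C) ⊃ ¬(B ⊃ B)) ∨ C))) = min(0.9, 1) = 0.9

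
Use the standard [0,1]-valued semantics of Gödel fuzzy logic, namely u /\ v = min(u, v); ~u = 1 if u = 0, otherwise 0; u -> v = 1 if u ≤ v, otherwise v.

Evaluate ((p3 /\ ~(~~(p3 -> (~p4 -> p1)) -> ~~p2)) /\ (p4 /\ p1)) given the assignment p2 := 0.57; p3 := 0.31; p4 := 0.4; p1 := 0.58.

0.00

~p4: Gödel ¬ of 0.4 = 0 (operand ≠ 0)
(~p4 -> p1): 0 ≤ 0.58, so result = 1
(p3 -> (~p4 -> p1)): 0.31 ≤ 1, so result = 1
~(p3 -> (~p4 -> p1)): Gödel ¬ of 1 = 0 (operand ≠ 0)
~~(p3 -> (~p4 -> p1)): Gödel ¬ of 0 = 1 (operand is 0)
~p2: Gödel ¬ of 0.57 = 0 (operand ≠ 0)
~~p2: Gödel ¬ of 0 = 1 (operand is 0)
(~~(p3 -> (~p4 -> p1)) -> ~~p2): 1 ≤ 1, so result = 1
~(~~(p3 -> (~p4 -> p1)) -> ~~p2): Gödel ¬ of 1 = 0 (operand ≠ 0)
(p3 /\ ~(~~(p3 -> (~p4 -> p1)) -> ~~p2)) = min(0.31, 0) = 0
(p4 /\ p1) = min(0.4, 0.58) = 0.4
((p3 /\ ~(~~(p3 -> (~p4 -> p1)) -> ~~p2)) /\ (p4 /\ p1)) = min(0, 0.4) = 0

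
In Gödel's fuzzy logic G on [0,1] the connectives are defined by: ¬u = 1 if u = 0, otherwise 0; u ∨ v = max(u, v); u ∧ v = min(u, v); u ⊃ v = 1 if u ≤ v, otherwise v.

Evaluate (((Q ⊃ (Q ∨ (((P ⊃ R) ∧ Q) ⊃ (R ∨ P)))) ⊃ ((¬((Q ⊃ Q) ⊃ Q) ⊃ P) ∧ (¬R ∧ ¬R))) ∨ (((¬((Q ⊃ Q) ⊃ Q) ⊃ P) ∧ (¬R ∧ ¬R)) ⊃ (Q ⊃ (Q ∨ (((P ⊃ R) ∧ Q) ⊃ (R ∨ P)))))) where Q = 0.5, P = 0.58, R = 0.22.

1.00

(P ⊃ R): 0.58 > 0.22, so result = 0.22
((P ⊃ R) ∧ Q) = min(0.22, 0.5) = 0.22
(R ∨ P) = max(0.22, 0.58) = 0.58
(((P ⊃ R) ∧ Q) ⊃ (R ∨ P)): 0.22 ≤ 0.58, so result = 1
(Q ∨ (((P ⊃ R) ∧ Q) ⊃ (R ∨ P))) = max(0.5, 1) = 1
(Q ⊃ (Q ∨ (((P ⊃ R) ∧ Q) ⊃ (R ∨ P)))): 0.5 ≤ 1, so result = 1
(Q ⊃ Q): 0.5 ≤ 0.5, so result = 1
((Q ⊃ Q) ⊃ Q): 1 > 0.5, so result = 0.5
¬((Q ⊃ Q) ⊃ Q): Gödel ¬ of 0.5 = 0 (operand ≠ 0)
(¬((Q ⊃ Q) ⊃ Q) ⊃ P): 0 ≤ 0.58, so result = 1
¬R: Gödel ¬ of 0.22 = 0 (operand ≠ 0)
¬R: Gödel ¬ of 0.22 = 0 (operand ≠ 0)
(¬R ∧ ¬R) = min(0, 0) = 0
((¬((Q ⊃ Q) ⊃ Q) ⊃ P) ∧ (¬R ∧ ¬R)) = min(1, 0) = 0
((Q ⊃ (Q ∨ (((P ⊃ R) ∧ Q) ⊃ (R ∨ P)))) ⊃ ((¬((Q ⊃ Q) ⊃ Q) ⊃ P) ∧ (¬R ∧ ¬R))): 1 > 0, so result = 0
(Q ⊃ Q): 0.5 ≤ 0.5, so result = 1
((Q ⊃ Q) ⊃ Q): 1 > 0.5, so result = 0.5
¬((Q ⊃ Q) ⊃ Q): Gödel ¬ of 0.5 = 0 (operand ≠ 0)
(¬((Q ⊃ Q) ⊃ Q) ⊃ P): 0 ≤ 0.58, so result = 1
¬R: Gödel ¬ of 0.22 = 0 (operand ≠ 0)
¬R: Gödel ¬ of 0.22 = 0 (operand ≠ 0)
(¬R ∧ ¬R) = min(0, 0) = 0
((¬((Q ⊃ Q) ⊃ Q) ⊃ P) ∧ (¬R ∧ ¬R)) = min(1, 0) = 0
(P ⊃ R): 0.58 > 0.22, so result = 0.22
((P ⊃ R) ∧ Q) = min(0.22, 0.5) = 0.22
(R ∨ P) = max(0.22, 0.58) = 0.58
(((P ⊃ R) ∧ Q) ⊃ (R ∨ P)): 0.22 ≤ 0.58, so result = 1
(Q ∨ (((P ⊃ R) ∧ Q) ⊃ (R ∨ P))) = max(0.5, 1) = 1
(Q ⊃ (Q ∨ (((P ⊃ R) ∧ Q) ⊃ (R ∨ P)))): 0.5 ≤ 1, so result = 1
(((¬((Q ⊃ Q) ⊃ Q) ⊃ P) ∧ (¬R ∧ ¬R)) ⊃ (Q ⊃ (Q ∨ (((P ⊃ R) ∧ Q) ⊃ (R ∨ P))))): 0 ≤ 1, so result = 1
(((Q ⊃ (Q ∨ (((P ⊃ R) ∧ Q) ⊃ (R ∨ P)))) ⊃ ((¬((Q ⊃ Q) ⊃ Q) ⊃ P) ∧ (¬R ∧ ¬R))) ∨ (((¬((Q ⊃ Q) ⊃ Q) ⊃ P) ∧ (¬R ∧ ¬R)) ⊃ (Q ⊃ (Q ∨ (((P ⊃ R) ∧ Q) ⊃ (R ∨ P)))))) = max(0, 1) = 1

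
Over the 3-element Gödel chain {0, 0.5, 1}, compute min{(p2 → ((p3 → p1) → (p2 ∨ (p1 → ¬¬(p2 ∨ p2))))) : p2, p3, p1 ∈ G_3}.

1.00

Every assignment gives 1. For instance at p2 = 0, p3 = 0, p1 = 0:
  (p3 → p1): 0 ≤ 0, so result = 1
  (p2 ∨ p2) = max(0, 0) = 0
  ¬(p2 ∨ p2): Gödel ¬ of 0 = 1 (operand is 0)
  ¬¬(p2 ∨ p2): Gödel ¬ of 1 = 0 (operand ≠ 0)
  (p1 → ¬¬(p2 ∨ p2)): 0 ≤ 0, so result = 1
  (p2 ∨ (p1 → ¬¬(p2 ∨ p2))) = max(0, 1) = 1
  ((p3 → p1) → (p2 ∨ (p1 → ¬¬(p2 ∨ p2)))): 1 ≤ 1, so result = 1
  (p2 → ((p3 → p1) → (p2 ∨ (p1 → ¬¬(p2 ∨ p2))))): 0 ≤ 1, so result = 1
All 27 assignments give value 1 — the formula is a G_3-tautology.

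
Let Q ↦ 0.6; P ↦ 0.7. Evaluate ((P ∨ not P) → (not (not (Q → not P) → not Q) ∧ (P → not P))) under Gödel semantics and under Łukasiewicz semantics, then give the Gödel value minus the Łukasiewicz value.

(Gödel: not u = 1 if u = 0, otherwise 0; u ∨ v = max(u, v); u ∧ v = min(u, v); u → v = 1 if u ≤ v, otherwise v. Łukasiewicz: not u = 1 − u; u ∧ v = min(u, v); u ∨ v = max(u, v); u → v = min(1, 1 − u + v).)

-0.30

Gödel evaluation:
  not P: Gödel ¬ of 0.7 = 0 (operand ≠ 0)
  (P ∨ not P) = max(0.7, 0) = 0.7
  not P: Gödel ¬ of 0.7 = 0 (operand ≠ 0)
  (Q → not P): 0.6 > 0, so result = 0
  not (Q → not P): Gödel ¬ of 0 = 1 (operand is 0)
  not Q: Gödel ¬ of 0.6 = 0 (operand ≠ 0)
  (not (Q → not P) → not Q): 1 > 0, so result = 0
  not (not (Q → not P) → not Q): Gödel ¬ of 0 = 1 (operand is 0)
  not P: Gödel ¬ of 0.7 = 0 (operand ≠ 0)
  (P → not P): 0.7 > 0, so result = 0
  (not (not (Q → not P) → not Q) ∧ (P → not P)) = min(1, 0) = 0
  ((P ∨ not P) → (not (not (Q → not P) → not Q) ∧ (P → not P))): 0.7 > 0, so result = 0
  Gödel value = 0
Łukasiewicz evaluation:
  not P: Łukasiewicz ¬ gives 1 − 0.7 = 0.3
  (P ∨ not P) = max(0.7, 0.3) = 0.7
  not P: Łukasiewicz ¬ gives 1 − 0.7 = 0.3
  (Q → not P): min(1, 1 − 0.6 + 0.3) = 0.7
  not (Q → not P): Łukasiewicz ¬ gives 1 − 0.7 = 0.3
  not Q: Łukasiewicz ¬ gives 1 − 0.6 = 0.4
  (not (Q → not P) → not Q): min(1, 1 − 0.3 + 0.4) = 1
  not (not (Q → not P) → not Q): Łukasiewicz ¬ gives 1 − 1 = 0
  not P: Łukasiewicz ¬ gives 1 − 0.7 = 0.3
  (P → not P): min(1, 1 − 0.7 + 0.3) = 0.6
  (not (not (Q → not P) → not Q) ∧ (P → not P)) = min(0, 0.6) = 0
  ((P ∨ not P) → (not (not (Q → not P) → not Q) ∧ (P → not P))): min(1, 1 − 0.7 + 0) = 0.3
  Łukasiewicz value = 0.3
Difference: 0 − 0.3 = -0.30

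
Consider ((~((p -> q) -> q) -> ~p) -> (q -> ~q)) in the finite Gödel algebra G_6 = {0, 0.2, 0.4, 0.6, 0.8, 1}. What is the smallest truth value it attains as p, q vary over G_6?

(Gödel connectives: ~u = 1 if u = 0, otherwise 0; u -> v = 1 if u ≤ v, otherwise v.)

The minimum is attained at p = 0, q = 0.2:
  (p -> q): 0 ≤ 0.2, so result = 1
  ((p -> q) -> q): 1 > 0.2, so result = 0.2
  ~((p -> q) -> q): Gödel ¬ of 0.2 = 0 (operand ≠ 0)
  ~p: Gödel ¬ of 0 = 1 (operand is 0)
  (~((p -> q) -> q) -> ~p): 0 ≤ 1, so result = 1
  ~q: Gödel ¬ of 0.2 = 0 (operand ≠ 0)
  (q -> ~q): 0.2 > 0, so result = 0
  ((~((p -> q) -> q) -> ~p) -> (q -> ~q)): 1 > 0, so result = 0
Checking all 36 assignments confirms none give a value below 0.00.

0.00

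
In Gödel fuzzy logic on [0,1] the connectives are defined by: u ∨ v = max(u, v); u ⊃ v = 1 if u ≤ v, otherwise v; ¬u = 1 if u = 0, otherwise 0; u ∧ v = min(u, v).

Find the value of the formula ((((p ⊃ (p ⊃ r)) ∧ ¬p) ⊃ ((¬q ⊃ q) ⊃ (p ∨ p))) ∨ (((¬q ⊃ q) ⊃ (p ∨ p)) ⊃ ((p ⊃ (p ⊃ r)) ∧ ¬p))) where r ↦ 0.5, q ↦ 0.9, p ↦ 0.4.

(p ⊃ r): 0.4 ≤ 0.5, so result = 1
(p ⊃ (p ⊃ r)): 0.4 ≤ 1, so result = 1
¬p: Gödel ¬ of 0.4 = 0 (operand ≠ 0)
((p ⊃ (p ⊃ r)) ∧ ¬p) = min(1, 0) = 0
¬q: Gödel ¬ of 0.9 = 0 (operand ≠ 0)
(¬q ⊃ q): 0 ≤ 0.9, so result = 1
(p ∨ p) = max(0.4, 0.4) = 0.4
((¬q ⊃ q) ⊃ (p ∨ p)): 1 > 0.4, so result = 0.4
(((p ⊃ (p ⊃ r)) ∧ ¬p) ⊃ ((¬q ⊃ q) ⊃ (p ∨ p))): 0 ≤ 0.4, so result = 1
¬q: Gödel ¬ of 0.9 = 0 (operand ≠ 0)
(¬q ⊃ q): 0 ≤ 0.9, so result = 1
(p ∨ p) = max(0.4, 0.4) = 0.4
((¬q ⊃ q) ⊃ (p ∨ p)): 1 > 0.4, so result = 0.4
(p ⊃ r): 0.4 ≤ 0.5, so result = 1
(p ⊃ (p ⊃ r)): 0.4 ≤ 1, so result = 1
¬p: Gödel ¬ of 0.4 = 0 (operand ≠ 0)
((p ⊃ (p ⊃ r)) ∧ ¬p) = min(1, 0) = 0
(((¬q ⊃ q) ⊃ (p ∨ p)) ⊃ ((p ⊃ (p ⊃ r)) ∧ ¬p)): 0.4 > 0, so result = 0
((((p ⊃ (p ⊃ r)) ∧ ¬p) ⊃ ((¬q ⊃ q) ⊃ (p ∨ p))) ∨ (((¬q ⊃ q) ⊃ (p ∨ p)) ⊃ ((p ⊃ (p ⊃ r)) ∧ ¬p))) = max(1, 0) = 1

1.00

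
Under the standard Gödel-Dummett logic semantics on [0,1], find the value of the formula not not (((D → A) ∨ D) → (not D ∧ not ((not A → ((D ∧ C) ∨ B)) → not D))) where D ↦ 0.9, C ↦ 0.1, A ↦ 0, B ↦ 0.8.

(D → A): 0.9 > 0, so result = 0
((D → A) ∨ D) = max(0, 0.9) = 0.9
not D: Gödel ¬ of 0.9 = 0 (operand ≠ 0)
not A: Gödel ¬ of 0 = 1 (operand is 0)
(D ∧ C) = min(0.9, 0.1) = 0.1
((D ∧ C) ∨ B) = max(0.1, 0.8) = 0.8
(not A → ((D ∧ C) ∨ B)): 1 > 0.8, so result = 0.8
not D: Gödel ¬ of 0.9 = 0 (operand ≠ 0)
((not A → ((D ∧ C) ∨ B)) → not D): 0.8 > 0, so result = 0
not ((not A → ((D ∧ C) ∨ B)) → not D): Gödel ¬ of 0 = 1 (operand is 0)
(not D ∧ not ((not A → ((D ∧ C) ∨ B)) → not D)) = min(0, 1) = 0
(((D → A) ∨ D) → (not D ∧ not ((not A → ((D ∧ C) ∨ B)) → not D))): 0.9 > 0, so result = 0
not (((D → A) ∨ D) → (not D ∧ not ((not A → ((D ∧ C) ∨ B)) → not D))): Gödel ¬ of 0 = 1 (operand is 0)
not not (((D → A) ∨ D) → (not D ∧ not ((not A → ((D ∧ C) ∨ B)) → not D))): Gödel ¬ of 1 = 0 (operand ≠ 0)

0.00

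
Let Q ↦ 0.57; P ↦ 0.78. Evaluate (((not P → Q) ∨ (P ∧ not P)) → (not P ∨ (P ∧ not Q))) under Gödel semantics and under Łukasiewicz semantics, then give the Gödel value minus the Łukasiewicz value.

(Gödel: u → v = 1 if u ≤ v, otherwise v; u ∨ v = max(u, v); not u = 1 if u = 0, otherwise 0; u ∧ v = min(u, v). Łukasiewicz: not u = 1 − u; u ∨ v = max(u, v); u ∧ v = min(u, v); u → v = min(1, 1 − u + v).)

Gödel evaluation:
  not P: Gödel ¬ of 0.78 = 0 (operand ≠ 0)
  (not P → Q): 0 ≤ 0.57, so result = 1
  not P: Gödel ¬ of 0.78 = 0 (operand ≠ 0)
  (P ∧ not P) = min(0.78, 0) = 0
  ((not P → Q) ∨ (P ∧ not P)) = max(1, 0) = 1
  not P: Gödel ¬ of 0.78 = 0 (operand ≠ 0)
  not Q: Gödel ¬ of 0.57 = 0 (operand ≠ 0)
  (P ∧ not Q) = min(0.78, 0) = 0
  (not P ∨ (P ∧ not Q)) = max(0, 0) = 0
  (((not P → Q) ∨ (P ∧ not P)) → (not P ∨ (P ∧ not Q))): 1 > 0, so result = 0
  Gödel value = 0
Łukasiewicz evaluation:
  not P: Łukasiewicz ¬ gives 1 − 0.78 = 0.22
  (not P → Q): min(1, 1 − 0.22 + 0.57) = 1
  not P: Łukasiewicz ¬ gives 1 − 0.78 = 0.22
  (P ∧ not P) = min(0.78, 0.22) = 0.22
  ((not P → Q) ∨ (P ∧ not P)) = max(1, 0.22) = 1
  not P: Łukasiewicz ¬ gives 1 − 0.78 = 0.22
  not Q: Łukasiewicz ¬ gives 1 − 0.57 = 0.43
  (P ∧ not Q) = min(0.78, 0.43) = 0.43
  (not P ∨ (P ∧ not Q)) = max(0.22, 0.43) = 0.43
  (((not P → Q) ∨ (P ∧ not P)) → (not P ∨ (P ∧ not Q))): min(1, 1 − 1 + 0.43) = 0.43
  Łukasiewicz value = 0.43
Difference: 0 − 0.43 = -0.43

-0.43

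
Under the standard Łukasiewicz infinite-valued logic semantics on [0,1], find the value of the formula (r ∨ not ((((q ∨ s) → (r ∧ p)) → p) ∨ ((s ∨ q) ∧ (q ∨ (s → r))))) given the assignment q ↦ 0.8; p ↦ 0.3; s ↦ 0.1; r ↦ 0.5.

0.50

(q ∨ s) = max(0.8, 0.1) = 0.8
(r ∧ p) = min(0.5, 0.3) = 0.3
((q ∨ s) → (r ∧ p)): min(1, 1 − 0.8 + 0.3) = 0.5
(((q ∨ s) → (r ∧ p)) → p): min(1, 1 − 0.5 + 0.3) = 0.8
(s ∨ q) = max(0.1, 0.8) = 0.8
(s → r): min(1, 1 − 0.1 + 0.5) = 1
(q ∨ (s → r)) = max(0.8, 1) = 1
((s ∨ q) ∧ (q ∨ (s → r))) = min(0.8, 1) = 0.8
((((q ∨ s) → (r ∧ p)) → p) ∨ ((s ∨ q) ∧ (q ∨ (s → r)))) = max(0.8, 0.8) = 0.8
not ((((q ∨ s) → (r ∧ p)) → p) ∨ ((s ∨ q) ∧ (q ∨ (s → r)))): Łukasiewicz ¬ gives 1 − 0.8 = 0.2
(r ∨ not ((((q ∨ s) → (r ∧ p)) → p) ∨ ((s ∨ q) ∧ (q ∨ (s → r))))) = max(0.5, 0.2) = 0.5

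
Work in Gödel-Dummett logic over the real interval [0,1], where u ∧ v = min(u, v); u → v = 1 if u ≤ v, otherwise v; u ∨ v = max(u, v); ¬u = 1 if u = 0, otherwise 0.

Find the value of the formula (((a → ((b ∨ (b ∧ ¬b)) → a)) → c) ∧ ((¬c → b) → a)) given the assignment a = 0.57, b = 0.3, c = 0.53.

¬b: Gödel ¬ of 0.3 = 0 (operand ≠ 0)
(b ∧ ¬b) = min(0.3, 0) = 0
(b ∨ (b ∧ ¬b)) = max(0.3, 0) = 0.3
((b ∨ (b ∧ ¬b)) → a): 0.3 ≤ 0.57, so result = 1
(a → ((b ∨ (b ∧ ¬b)) → a)): 0.57 ≤ 1, so result = 1
((a → ((b ∨ (b ∧ ¬b)) → a)) → c): 1 > 0.53, so result = 0.53
¬c: Gödel ¬ of 0.53 = 0 (operand ≠ 0)
(¬c → b): 0 ≤ 0.3, so result = 1
((¬c → b) → a): 1 > 0.57, so result = 0.57
(((a → ((b ∨ (b ∧ ¬b)) → a)) → c) ∧ ((¬c → b) → a)) = min(0.53, 0.57) = 0.53

0.53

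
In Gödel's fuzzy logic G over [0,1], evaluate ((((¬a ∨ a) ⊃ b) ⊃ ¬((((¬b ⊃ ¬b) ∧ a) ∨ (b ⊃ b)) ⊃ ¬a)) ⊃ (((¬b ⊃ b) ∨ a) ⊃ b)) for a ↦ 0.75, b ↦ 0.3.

¬a: Gödel ¬ of 0.75 = 0 (operand ≠ 0)
(¬a ∨ a) = max(0, 0.75) = 0.75
((¬a ∨ a) ⊃ b): 0.75 > 0.3, so result = 0.3
¬b: Gödel ¬ of 0.3 = 0 (operand ≠ 0)
¬b: Gödel ¬ of 0.3 = 0 (operand ≠ 0)
(¬b ⊃ ¬b): 0 ≤ 0, so result = 1
((¬b ⊃ ¬b) ∧ a) = min(1, 0.75) = 0.75
(b ⊃ b): 0.3 ≤ 0.3, so result = 1
(((¬b ⊃ ¬b) ∧ a) ∨ (b ⊃ b)) = max(0.75, 1) = 1
¬a: Gödel ¬ of 0.75 = 0 (operand ≠ 0)
((((¬b ⊃ ¬b) ∧ a) ∨ (b ⊃ b)) ⊃ ¬a): 1 > 0, so result = 0
¬((((¬b ⊃ ¬b) ∧ a) ∨ (b ⊃ b)) ⊃ ¬a): Gödel ¬ of 0 = 1 (operand is 0)
(((¬a ∨ a) ⊃ b) ⊃ ¬((((¬b ⊃ ¬b) ∧ a) ∨ (b ⊃ b)) ⊃ ¬a)): 0.3 ≤ 1, so result = 1
¬b: Gödel ¬ of 0.3 = 0 (operand ≠ 0)
(¬b ⊃ b): 0 ≤ 0.3, so result = 1
((¬b ⊃ b) ∨ a) = max(1, 0.75) = 1
(((¬b ⊃ b) ∨ a) ⊃ b): 1 > 0.3, so result = 0.3
((((¬a ∨ a) ⊃ b) ⊃ ¬((((¬b ⊃ ¬b) ∧ a) ∨ (b ⊃ b)) ⊃ ¬a)) ⊃ (((¬b ⊃ b) ∨ a) ⊃ b)): 1 > 0.3, so result = 0.3

0.30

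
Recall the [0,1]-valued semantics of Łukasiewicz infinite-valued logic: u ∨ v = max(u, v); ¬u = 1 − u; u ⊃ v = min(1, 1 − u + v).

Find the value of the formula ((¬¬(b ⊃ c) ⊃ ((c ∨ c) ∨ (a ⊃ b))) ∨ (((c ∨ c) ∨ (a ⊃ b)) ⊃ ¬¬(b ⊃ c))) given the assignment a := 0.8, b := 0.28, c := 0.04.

1.00

(b ⊃ c): min(1, 1 − 0.28 + 0.04) = 0.76
¬(b ⊃ c): Łukasiewicz ¬ gives 1 − 0.76 = 0.24
¬¬(b ⊃ c): Łukasiewicz ¬ gives 1 − 0.24 = 0.76
(c ∨ c) = max(0.04, 0.04) = 0.04
(a ⊃ b): min(1, 1 − 0.8 + 0.28) = 0.48
((c ∨ c) ∨ (a ⊃ b)) = max(0.04, 0.48) = 0.48
(¬¬(b ⊃ c) ⊃ ((c ∨ c) ∨ (a ⊃ b))): min(1, 1 − 0.76 + 0.48) = 0.72
(c ∨ c) = max(0.04, 0.04) = 0.04
(a ⊃ b): min(1, 1 − 0.8 + 0.28) = 0.48
((c ∨ c) ∨ (a ⊃ b)) = max(0.04, 0.48) = 0.48
(b ⊃ c): min(1, 1 − 0.28 + 0.04) = 0.76
¬(b ⊃ c): Łukasiewicz ¬ gives 1 − 0.76 = 0.24
¬¬(b ⊃ c): Łukasiewicz ¬ gives 1 − 0.24 = 0.76
(((c ∨ c) ∨ (a ⊃ b)) ⊃ ¬¬(b ⊃ c)): min(1, 1 − 0.48 + 0.76) = 1
((¬¬(b ⊃ c) ⊃ ((c ∨ c) ∨ (a ⊃ b))) ∨ (((c ∨ c) ∨ (a ⊃ b)) ⊃ ¬¬(b ⊃ c))) = max(0.72, 1) = 1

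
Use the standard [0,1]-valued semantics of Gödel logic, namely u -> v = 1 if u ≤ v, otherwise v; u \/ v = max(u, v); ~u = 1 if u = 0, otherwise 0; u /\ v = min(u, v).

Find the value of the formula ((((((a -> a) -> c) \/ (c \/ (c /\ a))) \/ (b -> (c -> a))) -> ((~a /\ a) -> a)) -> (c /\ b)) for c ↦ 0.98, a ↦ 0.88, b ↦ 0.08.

(a -> a): 0.88 ≤ 0.88, so result = 1
((a -> a) -> c): 1 > 0.98, so result = 0.98
(c /\ a) = min(0.98, 0.88) = 0.88
(c \/ (c /\ a)) = max(0.98, 0.88) = 0.98
(((a -> a) -> c) \/ (c \/ (c /\ a))) = max(0.98, 0.98) = 0.98
(c -> a): 0.98 > 0.88, so result = 0.88
(b -> (c -> a)): 0.08 ≤ 0.88, so result = 1
((((a -> a) -> c) \/ (c \/ (c /\ a))) \/ (b -> (c -> a))) = max(0.98, 1) = 1
~a: Gödel ¬ of 0.88 = 0 (operand ≠ 0)
(~a /\ a) = min(0, 0.88) = 0
((~a /\ a) -> a): 0 ≤ 0.88, so result = 1
(((((a -> a) -> c) \/ (c \/ (c /\ a))) \/ (b -> (c -> a))) -> ((~a /\ a) -> a)): 1 ≤ 1, so result = 1
(c /\ b) = min(0.98, 0.08) = 0.08
((((((a -> a) -> c) \/ (c \/ (c /\ a))) \/ (b -> (c -> a))) -> ((~a /\ a) -> a)) -> (c /\ b)): 1 > 0.08, so result = 0.08

0.08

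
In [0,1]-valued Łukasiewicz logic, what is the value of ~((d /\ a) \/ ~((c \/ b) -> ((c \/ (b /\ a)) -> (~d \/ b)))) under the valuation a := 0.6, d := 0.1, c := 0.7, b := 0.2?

0.90

(d /\ a) = min(0.1, 0.6) = 0.1
(c \/ b) = max(0.7, 0.2) = 0.7
(b /\ a) = min(0.2, 0.6) = 0.2
(c \/ (b /\ a)) = max(0.7, 0.2) = 0.7
~d: Łukasiewicz ¬ gives 1 − 0.1 = 0.9
(~d \/ b) = max(0.9, 0.2) = 0.9
((c \/ (b /\ a)) -> (~d \/ b)): min(1, 1 − 0.7 + 0.9) = 1
((c \/ b) -> ((c \/ (b /\ a)) -> (~d \/ b))): min(1, 1 − 0.7 + 1) = 1
~((c \/ b) -> ((c \/ (b /\ a)) -> (~d \/ b))): Łukasiewicz ¬ gives 1 − 1 = 0
((d /\ a) \/ ~((c \/ b) -> ((c \/ (b /\ a)) -> (~d \/ b)))) = max(0.1, 0) = 0.1
~((d /\ a) \/ ~((c \/ b) -> ((c \/ (b /\ a)) -> (~d \/ b)))): Łukasiewicz ¬ gives 1 − 0.1 = 0.9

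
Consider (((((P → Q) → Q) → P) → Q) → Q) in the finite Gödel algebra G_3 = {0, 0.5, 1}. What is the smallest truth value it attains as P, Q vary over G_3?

The minimum is attained at P = 0, Q = 0.5:
  (P → Q): 0 ≤ 0.5, so result = 1
  ((P → Q) → Q): 1 > 0.5, so result = 0.5
  (((P → Q) → Q) → P): 0.5 > 0, so result = 0
  ((((P → Q) → Q) → P) → Q): 0 ≤ 0.5, so result = 1
  (((((P → Q) → Q) → P) → Q) → Q): 1 > 0.5, so result = 0.5
Checking all 9 assignments confirms none give a value below 0.50.

0.50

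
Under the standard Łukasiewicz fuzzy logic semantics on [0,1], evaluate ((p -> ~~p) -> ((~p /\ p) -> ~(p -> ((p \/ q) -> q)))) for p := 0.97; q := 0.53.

1.00

~p: Łukasiewicz ¬ gives 1 − 0.97 = 0.03
~~p: Łukasiewicz ¬ gives 1 − 0.03 = 0.97
(p -> ~~p): min(1, 1 − 0.97 + 0.97) = 1
~p: Łukasiewicz ¬ gives 1 − 0.97 = 0.03
(~p /\ p) = min(0.03, 0.97) = 0.03
(p \/ q) = max(0.97, 0.53) = 0.97
((p \/ q) -> q): min(1, 1 − 0.97 + 0.53) = 0.56
(p -> ((p \/ q) -> q)): min(1, 1 − 0.97 + 0.56) = 0.59
~(p -> ((p \/ q) -> q)): Łukasiewicz ¬ gives 1 − 0.59 = 0.41
((~p /\ p) -> ~(p -> ((p \/ q) -> q))): min(1, 1 − 0.03 + 0.41) = 1
((p -> ~~p) -> ((~p /\ p) -> ~(p -> ((p \/ q) -> q)))): min(1, 1 − 1 + 1) = 1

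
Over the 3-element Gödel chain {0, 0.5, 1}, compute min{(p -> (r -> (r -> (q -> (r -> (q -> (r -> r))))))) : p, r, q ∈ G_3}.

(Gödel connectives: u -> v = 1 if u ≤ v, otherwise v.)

1.00

Every assignment gives 1. For instance at p = 0, r = 0, q = 0:
  (r -> r): 0 ≤ 0, so result = 1
  (q -> (r -> r)): 0 ≤ 1, so result = 1
  (r -> (q -> (r -> r))): 0 ≤ 1, so result = 1
  (q -> (r -> (q -> (r -> r)))): 0 ≤ 1, so result = 1
  (r -> (q -> (r -> (q -> (r -> r))))): 0 ≤ 1, so result = 1
  (r -> (r -> (q -> (r -> (q -> (r -> r)))))): 0 ≤ 1, so result = 1
  (p -> (r -> (r -> (q -> (r -> (q -> (r -> r))))))): 0 ≤ 1, so result = 1
All 27 assignments give value 1 — the formula is a G_3-tautology.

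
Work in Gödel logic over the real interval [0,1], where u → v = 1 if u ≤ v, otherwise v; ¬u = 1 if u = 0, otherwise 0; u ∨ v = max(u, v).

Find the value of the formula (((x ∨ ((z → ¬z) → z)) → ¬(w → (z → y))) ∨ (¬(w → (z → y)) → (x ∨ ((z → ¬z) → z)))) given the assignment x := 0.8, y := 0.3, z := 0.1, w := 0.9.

1.00

¬z: Gödel ¬ of 0.1 = 0 (operand ≠ 0)
(z → ¬z): 0.1 > 0, so result = 0
((z → ¬z) → z): 0 ≤ 0.1, so result = 1
(x ∨ ((z → ¬z) → z)) = max(0.8, 1) = 1
(z → y): 0.1 ≤ 0.3, so result = 1
(w → (z → y)): 0.9 ≤ 1, so result = 1
¬(w → (z → y)): Gödel ¬ of 1 = 0 (operand ≠ 0)
((x ∨ ((z → ¬z) → z)) → ¬(w → (z → y))): 1 > 0, so result = 0
(z → y): 0.1 ≤ 0.3, so result = 1
(w → (z → y)): 0.9 ≤ 1, so result = 1
¬(w → (z → y)): Gödel ¬ of 1 = 0 (operand ≠ 0)
¬z: Gödel ¬ of 0.1 = 0 (operand ≠ 0)
(z → ¬z): 0.1 > 0, so result = 0
((z → ¬z) → z): 0 ≤ 0.1, so result = 1
(x ∨ ((z → ¬z) → z)) = max(0.8, 1) = 1
(¬(w → (z → y)) → (x ∨ ((z → ¬z) → z))): 0 ≤ 1, so result = 1
(((x ∨ ((z → ¬z) → z)) → ¬(w → (z → y))) ∨ (¬(w → (z → y)) → (x ∨ ((z → ¬z) → z)))) = max(0, 1) = 1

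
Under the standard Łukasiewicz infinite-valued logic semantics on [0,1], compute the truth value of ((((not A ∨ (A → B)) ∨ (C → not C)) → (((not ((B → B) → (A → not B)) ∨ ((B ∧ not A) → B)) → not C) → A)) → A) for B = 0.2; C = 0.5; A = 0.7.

not A: Łukasiewicz ¬ gives 1 − 0.7 = 0.3
(A → B): min(1, 1 − 0.7 + 0.2) = 0.5
(not A ∨ (A → B)) = max(0.3, 0.5) = 0.5
not C: Łukasiewicz ¬ gives 1 − 0.5 = 0.5
(C → not C): min(1, 1 − 0.5 + 0.5) = 1
((not A ∨ (A → B)) ∨ (C → not C)) = max(0.5, 1) = 1
(B → B): min(1, 1 − 0.2 + 0.2) = 1
not B: Łukasiewicz ¬ gives 1 − 0.2 = 0.8
(A → not B): min(1, 1 − 0.7 + 0.8) = 1
((B → B) → (A → not B)): min(1, 1 − 1 + 1) = 1
not ((B → B) → (A → not B)): Łukasiewicz ¬ gives 1 − 1 = 0
not A: Łukasiewicz ¬ gives 1 − 0.7 = 0.3
(B ∧ not A) = min(0.2, 0.3) = 0.2
((B ∧ not A) → B): min(1, 1 − 0.2 + 0.2) = 1
(not ((B → B) → (A → not B)) ∨ ((B ∧ not A) → B)) = max(0, 1) = 1
not C: Łukasiewicz ¬ gives 1 − 0.5 = 0.5
((not ((B → B) → (A → not B)) ∨ ((B ∧ not A) → B)) → not C): min(1, 1 − 1 + 0.5) = 0.5
(((not ((B → B) → (A → not B)) ∨ ((B ∧ not A) → B)) → not C) → A): min(1, 1 − 0.5 + 0.7) = 1
(((not A ∨ (A → B)) ∨ (C → not C)) → (((not ((B → B) → (A → not B)) ∨ ((B ∧ not A) → B)) → not C) → A)): min(1, 1 − 1 + 1) = 1
((((not A ∨ (A → B)) ∨ (C → not C)) → (((not ((B → B) → (A → not B)) ∨ ((B ∧ not A) → B)) → not C) → A)) → A): min(1, 1 − 1 + 0.7) = 0.7

0.70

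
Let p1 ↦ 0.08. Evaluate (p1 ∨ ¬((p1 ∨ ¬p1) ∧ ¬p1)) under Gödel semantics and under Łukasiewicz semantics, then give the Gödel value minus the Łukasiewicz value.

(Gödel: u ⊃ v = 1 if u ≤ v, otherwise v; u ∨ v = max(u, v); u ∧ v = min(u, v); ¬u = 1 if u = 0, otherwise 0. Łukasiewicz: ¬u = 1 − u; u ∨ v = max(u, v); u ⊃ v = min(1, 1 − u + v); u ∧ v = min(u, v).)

Gödel evaluation:
  ¬p1: Gödel ¬ of 0.08 = 0 (operand ≠ 0)
  (p1 ∨ ¬p1) = max(0.08, 0) = 0.08
  ¬p1: Gödel ¬ of 0.08 = 0 (operand ≠ 0)
  ((p1 ∨ ¬p1) ∧ ¬p1) = min(0.08, 0) = 0
  ¬((p1 ∨ ¬p1) ∧ ¬p1): Gödel ¬ of 0 = 1 (operand is 0)
  (p1 ∨ ¬((p1 ∨ ¬p1) ∧ ¬p1)) = max(0.08, 1) = 1
  Gödel value = 1
Łukasiewicz evaluation:
  ¬p1: Łukasiewicz ¬ gives 1 − 0.08 = 0.92
  (p1 ∨ ¬p1) = max(0.08, 0.92) = 0.92
  ¬p1: Łukasiewicz ¬ gives 1 − 0.08 = 0.92
  ((p1 ∨ ¬p1) ∧ ¬p1) = min(0.92, 0.92) = 0.92
  ¬((p1 ∨ ¬p1) ∧ ¬p1): Łukasiewicz ¬ gives 1 − 0.92 = 0.08
  (p1 ∨ ¬((p1 ∨ ¬p1) ∧ ¬p1)) = max(0.08, 0.08) = 0.08
  Łukasiewicz value = 0.08
Difference: 1 − 0.08 = 0.92

0.92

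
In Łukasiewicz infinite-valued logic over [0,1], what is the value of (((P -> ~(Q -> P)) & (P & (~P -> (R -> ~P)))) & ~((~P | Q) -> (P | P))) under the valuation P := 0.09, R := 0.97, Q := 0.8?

0.09

(Q -> P): min(1, 1 − 0.8 + 0.09) = 0.29
~(Q -> P): Łukasiewicz ¬ gives 1 − 0.29 = 0.71
(P -> ~(Q -> P)): min(1, 1 − 0.09 + 0.71) = 1
~P: Łukasiewicz ¬ gives 1 − 0.09 = 0.91
~P: Łukasiewicz ¬ gives 1 − 0.09 = 0.91
(R -> ~P): min(1, 1 − 0.97 + 0.91) = 0.94
(~P -> (R -> ~P)): min(1, 1 − 0.91 + 0.94) = 1
(P & (~P -> (R -> ~P))) = min(0.09, 1) = 0.09
((P -> ~(Q -> P)) & (P & (~P -> (R -> ~P)))) = min(1, 0.09) = 0.09
~P: Łukasiewicz ¬ gives 1 − 0.09 = 0.91
(~P | Q) = max(0.91, 0.8) = 0.91
(P | P) = max(0.09, 0.09) = 0.09
((~P | Q) -> (P | P)): min(1, 1 − 0.91 + 0.09) = 0.18
~((~P | Q) -> (P | P)): Łukasiewicz ¬ gives 1 − 0.18 = 0.82
(((P -> ~(Q -> P)) & (P & (~P -> (R -> ~P)))) & ~((~P | Q) -> (P | P))) = min(0.09, 0.82) = 0.09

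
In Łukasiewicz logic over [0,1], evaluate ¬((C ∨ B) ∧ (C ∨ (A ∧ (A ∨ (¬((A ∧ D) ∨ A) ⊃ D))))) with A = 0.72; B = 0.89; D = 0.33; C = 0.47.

0.28

(C ∨ B) = max(0.47, 0.89) = 0.89
(A ∧ D) = min(0.72, 0.33) = 0.33
((A ∧ D) ∨ A) = max(0.33, 0.72) = 0.72
¬((A ∧ D) ∨ A): Łukasiewicz ¬ gives 1 − 0.72 = 0.28
(¬((A ∧ D) ∨ A) ⊃ D): min(1, 1 − 0.28 + 0.33) = 1
(A ∨ (¬((A ∧ D) ∨ A) ⊃ D)) = max(0.72, 1) = 1
(A ∧ (A ∨ (¬((A ∧ D) ∨ A) ⊃ D))) = min(0.72, 1) = 0.72
(C ∨ (A ∧ (A ∨ (¬((A ∧ D) ∨ A) ⊃ D)))) = max(0.47, 0.72) = 0.72
((C ∨ B) ∧ (C ∨ (A ∧ (A ∨ (¬((A ∧ D) ∨ A) ⊃ D))))) = min(0.89, 0.72) = 0.72
¬((C ∨ B) ∧ (C ∨ (A ∧ (A ∨ (¬((A ∧ D) ∨ A) ⊃ D))))): Łukasiewicz ¬ gives 1 − 0.72 = 0.28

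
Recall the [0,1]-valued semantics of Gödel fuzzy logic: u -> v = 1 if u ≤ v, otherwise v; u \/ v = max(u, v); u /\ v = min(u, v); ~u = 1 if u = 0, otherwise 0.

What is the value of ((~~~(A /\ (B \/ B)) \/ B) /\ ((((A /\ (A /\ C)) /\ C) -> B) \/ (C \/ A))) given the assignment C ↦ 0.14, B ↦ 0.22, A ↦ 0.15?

(B \/ B) = max(0.22, 0.22) = 0.22
(A /\ (B \/ B)) = min(0.15, 0.22) = 0.15
~(A /\ (B \/ B)): Gödel ¬ of 0.15 = 0 (operand ≠ 0)
~~(A /\ (B \/ B)): Gödel ¬ of 0 = 1 (operand is 0)
~~~(A /\ (B \/ B)): Gödel ¬ of 1 = 0 (operand ≠ 0)
(~~~(A /\ (B \/ B)) \/ B) = max(0, 0.22) = 0.22
(A /\ C) = min(0.15, 0.14) = 0.14
(A /\ (A /\ C)) = min(0.15, 0.14) = 0.14
((A /\ (A /\ C)) /\ C) = min(0.14, 0.14) = 0.14
(((A /\ (A /\ C)) /\ C) -> B): 0.14 ≤ 0.22, so result = 1
(C \/ A) = max(0.14, 0.15) = 0.15
((((A /\ (A /\ C)) /\ C) -> B) \/ (C \/ A)) = max(1, 0.15) = 1
((~~~(A /\ (B \/ B)) \/ B) /\ ((((A /\ (A /\ C)) /\ C) -> B) \/ (C \/ A))) = min(0.22, 1) = 0.22

0.22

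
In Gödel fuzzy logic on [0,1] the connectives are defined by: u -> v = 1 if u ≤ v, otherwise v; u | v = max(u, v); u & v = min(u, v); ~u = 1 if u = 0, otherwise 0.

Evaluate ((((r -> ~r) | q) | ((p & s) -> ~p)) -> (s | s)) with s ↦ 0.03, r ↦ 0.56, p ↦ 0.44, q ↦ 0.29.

~r: Gödel ¬ of 0.56 = 0 (operand ≠ 0)
(r -> ~r): 0.56 > 0, so result = 0
((r -> ~r) | q) = max(0, 0.29) = 0.29
(p & s) = min(0.44, 0.03) = 0.03
~p: Gödel ¬ of 0.44 = 0 (operand ≠ 0)
((p & s) -> ~p): 0.03 > 0, so result = 0
(((r -> ~r) | q) | ((p & s) -> ~p)) = max(0.29, 0) = 0.29
(s | s) = max(0.03, 0.03) = 0.03
((((r -> ~r) | q) | ((p & s) -> ~p)) -> (s | s)): 0.29 > 0.03, so result = 0.03

0.03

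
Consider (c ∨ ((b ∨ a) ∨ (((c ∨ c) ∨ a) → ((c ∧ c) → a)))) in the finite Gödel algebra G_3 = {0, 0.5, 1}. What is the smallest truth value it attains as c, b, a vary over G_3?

The minimum is attained at c = 0.5, b = 0, a = 0:
  (b ∨ a) = max(0, 0) = 0
  (c ∨ c) = max(0.5, 0.5) = 0.5
  ((c ∨ c) ∨ a) = max(0.5, 0) = 0.5
  (c ∧ c) = min(0.5, 0.5) = 0.5
  ((c ∧ c) → a): 0.5 > 0, so result = 0
  (((c ∨ c) ∨ a) → ((c ∧ c) → a)): 0.5 > 0, so result = 0
  ((b ∨ a) ∨ (((c ∨ c) ∨ a) → ((c ∧ c) → a))) = max(0, 0) = 0
  (c ∨ ((b ∨ a) ∨ (((c ∨ c) ∨ a) → ((c ∧ c) → a)))) = max(0.5, 0) = 0.5
Checking all 27 assignments confirms none give a value below 0.50.

0.50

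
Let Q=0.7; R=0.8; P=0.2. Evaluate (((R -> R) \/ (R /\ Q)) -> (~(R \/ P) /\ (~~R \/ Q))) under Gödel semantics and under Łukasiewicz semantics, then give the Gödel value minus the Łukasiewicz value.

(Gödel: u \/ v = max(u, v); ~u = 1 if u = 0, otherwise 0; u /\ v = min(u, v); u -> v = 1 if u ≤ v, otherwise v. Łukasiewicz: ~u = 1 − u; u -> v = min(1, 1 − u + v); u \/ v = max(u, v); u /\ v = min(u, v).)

-0.20

Gödel evaluation:
  (R -> R): 0.8 ≤ 0.8, so result = 1
  (R /\ Q) = min(0.8, 0.7) = 0.7
  ((R -> R) \/ (R /\ Q)) = max(1, 0.7) = 1
  (R \/ P) = max(0.8, 0.2) = 0.8
  ~(R \/ P): Gödel ¬ of 0.8 = 0 (operand ≠ 0)
  ~R: Gödel ¬ of 0.8 = 0 (operand ≠ 0)
  ~~R: Gödel ¬ of 0 = 1 (operand is 0)
  (~~R \/ Q) = max(1, 0.7) = 1
  (~(R \/ P) /\ (~~R \/ Q)) = min(0, 1) = 0
  (((R -> R) \/ (R /\ Q)) -> (~(R \/ P) /\ (~~R \/ Q))): 1 > 0, so result = 0
  Gödel value = 0
Łukasiewicz evaluation:
  (R -> R): min(1, 1 − 0.8 + 0.8) = 1
  (R /\ Q) = min(0.8, 0.7) = 0.7
  ((R -> R) \/ (R /\ Q)) = max(1, 0.7) = 1
  (R \/ P) = max(0.8, 0.2) = 0.8
  ~(R \/ P): Łukasiewicz ¬ gives 1 − 0.8 = 0.2
  ~R: Łukasiewicz ¬ gives 1 − 0.8 = 0.2
  ~~R: Łukasiewicz ¬ gives 1 − 0.2 = 0.8
  (~~R \/ Q) = max(0.8, 0.7) = 0.8
  (~(R \/ P) /\ (~~R \/ Q)) = min(0.2, 0.8) = 0.2
  (((R -> R) \/ (R /\ Q)) -> (~(R \/ P) /\ (~~R \/ Q))): min(1, 1 − 1 + 0.2) = 0.2
  Łukasiewicz value = 0.2
Difference: 0 − 0.2 = -0.20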